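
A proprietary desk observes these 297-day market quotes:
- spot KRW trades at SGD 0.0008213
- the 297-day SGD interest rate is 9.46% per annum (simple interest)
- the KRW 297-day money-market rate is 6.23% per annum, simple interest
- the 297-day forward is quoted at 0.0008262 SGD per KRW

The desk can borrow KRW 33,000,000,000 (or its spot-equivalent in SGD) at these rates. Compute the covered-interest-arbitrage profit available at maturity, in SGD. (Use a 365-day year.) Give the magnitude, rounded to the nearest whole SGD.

SGD 542,434

T = 297/365 years.
Invest the KRW and cover forward: 33,000,000,000 × 1.0506934247 × 0.0008262 = SGD 28,646,735.95.
Convert at spot and invest in SGD: 33,000,000,000 × 0.0008213 × 1.0769758904 = SGD 29,189,169.86.
The quoted forward undervalues KRW, so borrow KRW, convert to SGD at spot, deposit the SGD at 9.46%, and buy KRW forward at 0.0008262 to cover the loan.
The gap between the two covered legs is SGD 542,434.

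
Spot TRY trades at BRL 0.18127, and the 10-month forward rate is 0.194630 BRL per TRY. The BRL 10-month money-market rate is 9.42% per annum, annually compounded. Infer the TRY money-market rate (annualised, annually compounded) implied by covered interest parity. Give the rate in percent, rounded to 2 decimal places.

0.47%

T = 10/12 years.
CIP gives F = S · g_BRL/g_TRY, so g_BRL/g_TRY = 0.19463/0.18127 = 1.0737022.
BRL growth factor: (1 + 0.0942)^(10/12) = 1.0779053.
That pins the TRY growth at 1.0039146.
r = 1.0039146^(12/10) − 1 = 0.004699 → 0.47%.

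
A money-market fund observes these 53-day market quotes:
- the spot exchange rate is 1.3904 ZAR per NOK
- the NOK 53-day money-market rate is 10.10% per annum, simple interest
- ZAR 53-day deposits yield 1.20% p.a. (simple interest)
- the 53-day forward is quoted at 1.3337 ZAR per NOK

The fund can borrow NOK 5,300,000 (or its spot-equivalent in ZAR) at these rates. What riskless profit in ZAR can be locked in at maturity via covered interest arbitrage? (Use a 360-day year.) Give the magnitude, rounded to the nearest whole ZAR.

ZAR 208,422

T = 53/360 years.
Invest the NOK and cover forward: 5,300,000 × 1.014869444 × 1.3337 = ZAR 7,173,716.30.
Convert at spot and invest in ZAR: 5,300,000 × 1.3904 × 1.001766667 = ZAR 7,382,138.78.
The quoted forward undervalues NOK, so borrow NOK, convert to ZAR at spot, deposit the ZAR at 1.20%, and buy NOK forward at 1.3337 to cover the loan.
Profit = 7,382,138.78 − 7,173,716.30 = ZAR 208,422.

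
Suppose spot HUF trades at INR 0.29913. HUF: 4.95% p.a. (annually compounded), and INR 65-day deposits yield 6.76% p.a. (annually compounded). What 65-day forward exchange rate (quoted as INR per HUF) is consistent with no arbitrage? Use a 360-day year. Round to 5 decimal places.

0.30005

T = 65/360 years.
Growth of 1 INR over T: (1 + 0.0676)^(65/360) = 1.0118807.
HUF accumulates by (1 + 0.0495)^(65/360) = 1.0087615.
Forward (INR per HUF) = 0.29913 × 1.0118807 / 1.0087615 = 0.3000549.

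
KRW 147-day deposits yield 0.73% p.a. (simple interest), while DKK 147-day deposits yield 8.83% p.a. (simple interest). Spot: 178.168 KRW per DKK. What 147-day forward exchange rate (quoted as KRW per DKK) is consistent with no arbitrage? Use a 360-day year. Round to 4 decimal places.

T = 147/360 years.
KRW growth factor: 1 + 0.0073×147/360 = 1.002980833.
Growth of 1 DKK over T: 1 + 0.0883×147/360 = 1.036055833.
CIP: F = S · (grow KRW)/(grow DKK) = 178.168 × 1.002980833/1.036055833 = 172.480173 KRW per DKK.

172.4802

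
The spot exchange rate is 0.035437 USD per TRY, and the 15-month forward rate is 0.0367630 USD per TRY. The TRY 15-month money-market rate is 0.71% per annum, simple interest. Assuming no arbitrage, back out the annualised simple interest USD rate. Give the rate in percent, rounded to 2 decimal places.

T = 15/12 years.
By CIP, F/S equals the USD-to-TRY growth ratio: 0.036763/0.035437 = 1.0374185.
The TRY side grows by 1 + 0.0071×15/12 = 1.008875.
That pins the USD growth at 1.0466256.
r = (1.0466256 − 1)/(15/12) = 0.037300 → 3.73%.

3.73%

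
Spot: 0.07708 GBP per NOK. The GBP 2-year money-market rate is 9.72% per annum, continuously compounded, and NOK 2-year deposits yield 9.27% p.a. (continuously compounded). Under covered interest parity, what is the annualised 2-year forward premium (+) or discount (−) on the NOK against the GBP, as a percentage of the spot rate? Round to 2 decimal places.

T = 2 years.
CIP forward (GBP per NOK) = 0.07708 × 1.214582/1.2036998 = 0.07777685.
Annualised premium = (F − S)/S × (1/T) = (0.07777685 − 0.07708)/0.07708 ÷ 2 = 0.45%.

+0.45%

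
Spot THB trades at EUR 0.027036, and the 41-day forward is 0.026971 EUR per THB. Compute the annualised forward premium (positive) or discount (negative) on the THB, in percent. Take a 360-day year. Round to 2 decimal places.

T = 41/360 years.
Period premium: (0.026971 − 0.027036)/0.027036 = -0.0024042.
×(1/T) gives -2.11% p.a.

-2.11%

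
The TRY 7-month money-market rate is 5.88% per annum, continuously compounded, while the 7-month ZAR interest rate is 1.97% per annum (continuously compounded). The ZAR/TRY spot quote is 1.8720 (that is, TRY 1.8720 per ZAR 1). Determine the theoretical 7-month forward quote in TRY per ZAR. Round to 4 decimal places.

T = 7/12 years.
Growth of 1 TRY over T: e^(0.0588×7/12) = 1.034895.
ZAR accumulates by e^(0.0197×7/12) = 1.0115579.
So F = 1.872 × 1.034895 / 1.0115579 = 1.915188 (TRY/ZAR).

1.9152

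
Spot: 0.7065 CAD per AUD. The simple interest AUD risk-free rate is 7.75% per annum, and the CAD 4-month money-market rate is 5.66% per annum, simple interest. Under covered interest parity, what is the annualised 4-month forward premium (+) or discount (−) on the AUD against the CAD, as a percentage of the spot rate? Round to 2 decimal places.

-2.04%

T = 4/12 years.
F = S · g_CAD/g_AUD = 0.7065 × 1.0188667/1.0258333 = 0.7017020.
(F − S)/S ÷ T = (0.7017020 − 0.7065)/0.7065/(4/12) = -0.020374 → -2.04%.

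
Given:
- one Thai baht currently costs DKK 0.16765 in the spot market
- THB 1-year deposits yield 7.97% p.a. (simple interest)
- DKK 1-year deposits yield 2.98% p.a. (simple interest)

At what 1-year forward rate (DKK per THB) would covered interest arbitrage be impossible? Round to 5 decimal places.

T = 1 year.
DKK accumulates by 1 + 0.0298×1 = 1.029800.
THB accumulates by 1 + 0.0797×1 = 1.079700.
So F = 0.16765 × 1.029800 / 1.079700 = 0.1599018 (DKK/THB).

0.15990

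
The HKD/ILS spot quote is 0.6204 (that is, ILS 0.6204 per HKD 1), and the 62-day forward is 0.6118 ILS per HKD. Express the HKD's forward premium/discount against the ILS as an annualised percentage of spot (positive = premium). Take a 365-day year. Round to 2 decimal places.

T = 62/365 years.
Period premium: (0.6118 − 0.6204)/0.6204 = -0.0138620.
×(1/T) gives -8.16% p.a.

-8.16%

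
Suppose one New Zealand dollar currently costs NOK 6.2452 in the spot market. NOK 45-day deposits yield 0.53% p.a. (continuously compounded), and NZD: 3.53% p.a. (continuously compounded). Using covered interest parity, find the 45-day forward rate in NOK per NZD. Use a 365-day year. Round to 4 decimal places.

T = 45/365 years.
NOK accumulates by e^(0.0053×45/365) = 1.0006536.
Growth of 1 NZD over T: e^(0.0353×45/365) = 1.0043615.
So F = 6.2452 × 1.0006536 / 1.0043615 = 6.222144 (NOK/NZD).

6.2221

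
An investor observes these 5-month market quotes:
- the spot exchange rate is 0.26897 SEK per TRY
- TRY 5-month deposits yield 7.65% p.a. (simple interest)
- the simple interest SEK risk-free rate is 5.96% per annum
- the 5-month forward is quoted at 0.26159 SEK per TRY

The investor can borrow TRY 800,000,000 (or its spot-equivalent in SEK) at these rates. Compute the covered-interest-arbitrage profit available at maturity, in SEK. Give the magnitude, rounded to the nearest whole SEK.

T = 5/12 years.
Invest the TRY and cover forward: 800,000,000 × 1.031875 × 0.26159 = SEK 215,942,545.00.
Convert at spot and invest in SEK: 800,000,000 × 0.26897 × 1.02483333333 = SEK 220,519,537.33.
The quoted forward undervalues TRY, so borrow TRY, convert to SEK at spot, deposit the SEK at 5.96%, and buy TRY forward at 0.26159 to cover the loan.
Profit = 220,519,537.33 − 215,942,545.00 = SEK 4,576,992.

SEK 4,576,992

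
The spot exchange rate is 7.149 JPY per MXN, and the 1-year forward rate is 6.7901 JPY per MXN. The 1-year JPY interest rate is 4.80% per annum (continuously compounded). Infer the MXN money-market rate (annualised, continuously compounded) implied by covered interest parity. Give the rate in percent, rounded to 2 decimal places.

T = 1 year.
By CIP, F/S equals the JPY-to-MXN growth ratio: 6.7901/7.149 = 0.9497972.
JPY growth factor: e^(0.0480×1) = 1.0491707.
That pins the MXN growth at 1.104626.
Take logs: ln 1.104626 / 1 = 0.099507, so 9.95%.

9.95%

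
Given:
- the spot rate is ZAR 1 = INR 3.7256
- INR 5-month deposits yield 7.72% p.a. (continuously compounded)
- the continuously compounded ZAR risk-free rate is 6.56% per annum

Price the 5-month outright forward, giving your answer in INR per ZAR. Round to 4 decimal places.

T = 5/12 years.
Growth of 1 INR over T: e^(0.0772×5/12) = 1.0326896.
Growth of 1 ZAR over T: e^(0.0656×5/12) = 1.0277103.
Forward (INR per ZAR) = 3.7256 × 1.0326896 / 1.0277103 = 3.743651.

3.7437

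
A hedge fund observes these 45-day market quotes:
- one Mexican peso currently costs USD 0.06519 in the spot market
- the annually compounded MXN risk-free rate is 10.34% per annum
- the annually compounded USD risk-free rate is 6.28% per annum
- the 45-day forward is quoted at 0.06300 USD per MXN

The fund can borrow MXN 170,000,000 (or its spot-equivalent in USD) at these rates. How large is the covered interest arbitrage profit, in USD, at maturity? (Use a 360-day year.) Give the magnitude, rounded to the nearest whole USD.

T = 45/360 years.
Keep in MXN, deliver into the forward: 170,000,000·1.0123754906·0.06300 = USD 10,842,541.50.
Swap to USD now, deposit: 170,000,000·0.06519·1.0076424222 = USD 11,166,995.62.
The quoted forward undervalues MXN, so borrow MXN, convert to USD at spot, deposit the USD at 6.28%, and buy MXN forward at 0.06300 to cover the loan.
The gap between the two covered legs is USD 324,454.

USD 324,454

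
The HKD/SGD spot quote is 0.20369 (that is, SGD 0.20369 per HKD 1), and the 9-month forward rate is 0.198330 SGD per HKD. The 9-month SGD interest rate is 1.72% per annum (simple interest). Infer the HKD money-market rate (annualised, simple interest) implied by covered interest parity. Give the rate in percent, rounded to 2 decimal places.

T = 9/12 years.
By CIP, F/S equals the SGD-to-HKD growth ratio: 0.19833/0.20369 = 0.9736855.
SGD growth factor: 1 + 0.0172×9/12 = 1.012900.
Hence g_HKD = 1.0402743.
(1.0402743 − 1)/T = 0.053699, i.e. 5.37%.

5.37%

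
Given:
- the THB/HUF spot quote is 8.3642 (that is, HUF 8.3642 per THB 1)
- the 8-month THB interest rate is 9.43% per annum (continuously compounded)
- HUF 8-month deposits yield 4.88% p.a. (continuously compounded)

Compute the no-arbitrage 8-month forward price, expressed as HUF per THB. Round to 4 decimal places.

T = 8/12 years.
HUF growth factor: e^(0.0488×8/12) = 1.0330683.
Growth of 1 THB over T: e^(0.0943×8/12) = 1.0648848.
CIP: F = S · (grow HUF)/(grow THB) = 8.3642 × 1.0330683/1.0648848 = 8.114295 HUF per THB.

8.1143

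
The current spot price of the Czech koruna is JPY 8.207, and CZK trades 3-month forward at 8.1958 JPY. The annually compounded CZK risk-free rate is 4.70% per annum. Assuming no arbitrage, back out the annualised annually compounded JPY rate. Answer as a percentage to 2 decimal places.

4.13%

T = 3/12 years.
By CIP, F/S equals the JPY-to-CZK growth ratio: 8.1958/8.207 = 0.9986353.
CZK growth factor: (1 + 0.0470)^(3/12) = 1.0115484.
Hence g_JPY = 1.0101679.
Annualise: 1.0101679^(12/3) − 1 = 0.041296 = 4.13%.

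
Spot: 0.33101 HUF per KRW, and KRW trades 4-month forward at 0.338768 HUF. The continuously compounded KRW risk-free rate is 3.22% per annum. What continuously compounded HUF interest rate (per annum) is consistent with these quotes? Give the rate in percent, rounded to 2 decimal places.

T = 4/12 years.
By CIP, F/S equals the HUF-to-KRW growth ratio: 0.338768/0.33101 = 1.0234374.
KRW growth factor: e^(0.0322×4/12) = 1.0107911.
That pins the HUF growth at 1.0344814.
r = ln(1.0344814)/(4/12) = 0.101701 → 10.17%.

10.17%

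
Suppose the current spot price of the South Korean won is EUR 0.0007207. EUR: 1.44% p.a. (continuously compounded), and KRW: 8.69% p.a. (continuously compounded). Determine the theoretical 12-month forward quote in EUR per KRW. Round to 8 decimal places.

T = 1 year.
EUR accumulates by e^(0.0144×1) = 1.0145042.
KRW growth factor: e^(0.0869×1) = 1.0907876.
Forward (EUR per KRW) = 0.0007207 × 1.0145042 / 1.0907876 = 0.0006702984.

0.00067030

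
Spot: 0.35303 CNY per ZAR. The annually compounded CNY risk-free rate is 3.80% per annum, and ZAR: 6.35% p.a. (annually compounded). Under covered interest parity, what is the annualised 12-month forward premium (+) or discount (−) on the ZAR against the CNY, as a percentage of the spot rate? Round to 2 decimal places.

-2.40%

T = 1 year.
CIP forward (CNY per ZAR) = 0.35303 × 1.038000/1.063500 = 0.34456525.
(F − S)/S ÷ T = (0.34456525 − 0.35303)/0.35303/1 = -0.023977 → -2.40%.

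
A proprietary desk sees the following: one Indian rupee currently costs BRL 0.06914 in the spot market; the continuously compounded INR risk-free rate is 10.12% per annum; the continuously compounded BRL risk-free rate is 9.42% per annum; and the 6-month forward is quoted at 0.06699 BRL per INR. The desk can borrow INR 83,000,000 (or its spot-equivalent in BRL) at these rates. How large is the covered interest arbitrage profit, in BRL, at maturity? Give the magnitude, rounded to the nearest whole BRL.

T = 6/12 years.
Invest the INR and cover forward: 83,000,000 × 1.051902048 × 0.06699 = BRL 5,848,754.21.
Convert at spot and invest in BRL: 83,000,000 × 0.06914 × 1.048226827 = BRL 6,015,375.43.
The quoted forward undervalues INR, so borrow INR, convert to BRL at spot, deposit the BRL at 9.42%, and buy INR forward at 0.06699 to cover the loan.
The gap between the two covered legs is BRL 166,621.

BRL 166,621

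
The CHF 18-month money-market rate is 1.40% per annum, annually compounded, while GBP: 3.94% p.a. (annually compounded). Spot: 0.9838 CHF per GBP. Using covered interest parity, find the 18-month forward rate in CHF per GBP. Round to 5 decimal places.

T = 18/12 years.
Growth of 1 CHF over T: (1 + 0.0140)^(18/12) = 1.0210733.
Growth of 1 GBP over T: (1 + 0.0394)^(18/12) = 1.0596784.
So F = 0.9838 × 1.0210733 / 1.0596784 = 0.9479592 (CHF/GBP).

0.94796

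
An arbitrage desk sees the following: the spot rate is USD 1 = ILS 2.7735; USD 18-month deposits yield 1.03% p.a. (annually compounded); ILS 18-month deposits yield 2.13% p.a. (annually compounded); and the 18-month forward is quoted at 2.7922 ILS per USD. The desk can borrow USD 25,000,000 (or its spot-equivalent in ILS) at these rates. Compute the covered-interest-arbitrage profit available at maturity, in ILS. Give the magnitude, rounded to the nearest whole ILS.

ILS 678,329

T = 18/12 years.
Keep in USD, deliver into the forward: 25,000,000·1.0154897157·2.7922 = ILS 70,886,259.60.
Swap to ILS now, deposit: 25,000,000·2.7735·1.0321195345 = ILS 71,564,588.22.
The quoted forward undervalues USD, so borrow USD, convert to ILS at spot, deposit the ILS at 2.13%, and buy USD forward at 2.7922 to cover the loan.
Profit = 71,564,588.22 − 70,886,259.60 = ILS 678,329.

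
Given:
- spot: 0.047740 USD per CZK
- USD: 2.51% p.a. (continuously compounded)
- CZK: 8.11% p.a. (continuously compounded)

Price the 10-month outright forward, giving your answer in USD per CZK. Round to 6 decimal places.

0.045563

T = 10/12 years.
USD growth factor: e^(0.0251×10/12) = 1.021137.
CZK growth factor: e^(0.0811×10/12) = 1.0699194.
CIP: F = S · (grow USD)/(grow CZK) = 0.04774 × 1.021137/1.0699194 = 0.04556332 USD per CZK.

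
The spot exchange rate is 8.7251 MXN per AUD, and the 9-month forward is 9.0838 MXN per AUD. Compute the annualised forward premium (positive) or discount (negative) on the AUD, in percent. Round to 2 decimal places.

T = 9/12 years.
AUD trades forward at +4.11113% vs spot over the period.
Annualise by dividing by T: 0.0411113 / (9/12) = 0.054815 → 5.48%.

+5.48%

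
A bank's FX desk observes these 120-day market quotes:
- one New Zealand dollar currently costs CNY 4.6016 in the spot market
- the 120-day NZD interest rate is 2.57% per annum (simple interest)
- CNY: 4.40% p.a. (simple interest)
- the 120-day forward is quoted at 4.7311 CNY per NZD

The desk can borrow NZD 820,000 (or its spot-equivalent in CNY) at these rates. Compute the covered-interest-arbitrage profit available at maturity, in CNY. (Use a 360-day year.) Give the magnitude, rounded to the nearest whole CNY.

CNY 84,082

T = 120/360 years.
Invest the NZD and cover forward: 820,000 × 1.008566667 × 4.7311 = CNY 3,912,736.40.
Convert at spot and invest in CNY: 820,000 × 4.6016 × 1.014666667 = CNY 3,828,653.91.
The quoted forward overvalues NZD, so borrow CNY, buy NZD at spot, deposit the NZD at 2.57%, and sell the proceeds forward at 4.7311.
Profit = 3,912,736.40 − 3,828,653.91 = CNY 84,082.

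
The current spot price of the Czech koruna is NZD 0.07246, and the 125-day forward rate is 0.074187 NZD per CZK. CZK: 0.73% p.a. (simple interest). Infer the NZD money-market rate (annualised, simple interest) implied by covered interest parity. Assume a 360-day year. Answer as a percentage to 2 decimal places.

7.61%

T = 125/360 years.
CIP gives F = S · g_NZD/g_CZK, so g_NZD/g_CZK = 0.074187/0.07246 = 1.0238338.
The CZK side grows by 1 + 0.0073×125/360 = 1.0025347.
That pins the NZD growth at 1.0264289.
(1.0264289 − 1)/T = 0.076115, i.e. 7.61%.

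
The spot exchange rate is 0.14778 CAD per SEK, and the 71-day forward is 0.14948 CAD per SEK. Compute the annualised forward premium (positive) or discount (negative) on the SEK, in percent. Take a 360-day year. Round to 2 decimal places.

T = 71/360 years.
SEK trades forward at +1.15036% vs spot over the period.
Annualise by dividing by T: 0.0115036 / (71/360) = 0.058328 → 5.83%.

+5.83%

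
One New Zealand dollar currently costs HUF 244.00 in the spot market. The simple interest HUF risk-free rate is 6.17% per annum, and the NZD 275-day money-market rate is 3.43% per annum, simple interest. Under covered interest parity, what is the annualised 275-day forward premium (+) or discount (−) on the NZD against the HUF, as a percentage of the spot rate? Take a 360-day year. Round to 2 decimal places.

+2.67%

T = 275/360 years.
CIP forward (HUF per NZD) = 244.0 × 1.0471319/1.0262014 = 248.97665.
(F − S)/S ÷ T = (248.97665 − 244.0)/244.0/(275/360) = 0.026700 → 2.67%.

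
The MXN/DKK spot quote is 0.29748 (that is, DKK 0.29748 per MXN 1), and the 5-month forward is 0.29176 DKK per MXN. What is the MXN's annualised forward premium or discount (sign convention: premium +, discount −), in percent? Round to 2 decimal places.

-4.61%

T = 5/12 years.
Period premium: (0.29176 − 0.29748)/0.29748 = -0.0192282.
Annualise by dividing by T: -0.0192282 / (5/12) = -0.046148 → -4.61%.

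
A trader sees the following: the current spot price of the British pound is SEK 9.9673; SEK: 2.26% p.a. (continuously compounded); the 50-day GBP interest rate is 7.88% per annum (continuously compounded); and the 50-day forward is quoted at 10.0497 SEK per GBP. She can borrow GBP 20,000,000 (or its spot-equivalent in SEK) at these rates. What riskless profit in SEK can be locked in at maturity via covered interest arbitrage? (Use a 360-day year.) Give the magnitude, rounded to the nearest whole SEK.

T = 50/360 years.
Invest the GBP and cover forward: 20,000,000 × 1.01100455396 × 10.0497 = SEK 203,205,849.32.
Convert at spot and invest in SEK: 20,000,000 × 9.9673 × 1.00314382036 = SEK 199,972,708.01.
The quoted forward overvalues GBP, so borrow SEK, buy GBP at spot, deposit the GBP at 7.88%, and sell the proceeds forward at 10.0497.
Profit = 203,205,849.32 − 199,972,708.01 = SEK 3,233,141.

SEK 3,233,141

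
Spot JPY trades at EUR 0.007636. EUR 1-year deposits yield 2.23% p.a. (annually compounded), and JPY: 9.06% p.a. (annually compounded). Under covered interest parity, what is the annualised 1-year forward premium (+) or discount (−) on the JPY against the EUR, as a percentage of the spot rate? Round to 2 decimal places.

-6.26%

T = 1 year.
CIP forward (EUR per JPY) = 0.007636 × 1.022300/1.090600 = 0.007157787.
Annualised premium = (F − S)/S × (1/T) = (0.007157787 − 0.007636)/0.007636 ÷ 1 = -6.26%.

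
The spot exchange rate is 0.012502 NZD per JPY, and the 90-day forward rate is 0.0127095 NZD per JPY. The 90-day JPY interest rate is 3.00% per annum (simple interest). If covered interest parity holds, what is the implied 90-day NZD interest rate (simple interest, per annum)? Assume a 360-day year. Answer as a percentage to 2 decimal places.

9.69%

T = 90/360 years.
By CIP, F/S equals the NZD-to-JPY growth ratio: 0.0127095/0.012502 = 1.0165973.
JPY growth factor: 1 + 0.0300×90/360 = 1.007500.
So the NZD growth factor = 1.0242218.
(1.0242218 − 1)/T = 0.096887, i.e. 9.69%.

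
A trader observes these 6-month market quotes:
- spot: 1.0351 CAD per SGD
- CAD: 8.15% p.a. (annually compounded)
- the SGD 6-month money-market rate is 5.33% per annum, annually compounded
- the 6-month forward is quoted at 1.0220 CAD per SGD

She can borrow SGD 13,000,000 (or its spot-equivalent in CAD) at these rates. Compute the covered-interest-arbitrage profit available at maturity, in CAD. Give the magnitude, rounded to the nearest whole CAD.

T = 6/12 years.
Invest the SGD and cover forward: 13,000,000 × 1.0263040485 × 1.0220 = CAD 13,635,475.59.
Convert at spot and invest in CAD: 13,000,000 × 1.0351 × 1.039951922 = CAD 13,993,905.05.
The quoted forward undervalues SGD, so borrow SGD, convert to CAD at spot, deposit the CAD at 8.15%, and buy SGD forward at 1.0220 to cover the loan.
The gap between the two covered legs is CAD 358,429.

CAD 358,429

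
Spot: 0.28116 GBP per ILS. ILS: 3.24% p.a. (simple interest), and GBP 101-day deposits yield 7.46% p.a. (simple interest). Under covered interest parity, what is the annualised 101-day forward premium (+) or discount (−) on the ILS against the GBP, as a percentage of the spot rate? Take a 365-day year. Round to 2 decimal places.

+4.18%

T = 101/365 years.
F = S · g_GBP/g_ILS = 0.28116 × 1.0206427/1.0089655 = 0.28441399.
Annualised premium = (F − S)/S × (1/T) = (0.28441399 − 0.28116)/0.28116 ÷ (101/365) = 4.18%.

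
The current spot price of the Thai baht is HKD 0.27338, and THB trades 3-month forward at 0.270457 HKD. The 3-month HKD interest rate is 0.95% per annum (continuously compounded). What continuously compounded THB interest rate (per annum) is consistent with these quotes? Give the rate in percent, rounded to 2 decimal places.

T = 3/12 years.
By CIP, F/S equals the HKD-to-THB growth ratio: 0.270457/0.27338 = 0.9893079.
HKD growth factor: e^(0.0095×3/12) = 1.0023778.
So the THB growth factor = 1.0132112.
r = ln(1.0132112)/(3/12) = 0.052499 → 5.25%.

5.25%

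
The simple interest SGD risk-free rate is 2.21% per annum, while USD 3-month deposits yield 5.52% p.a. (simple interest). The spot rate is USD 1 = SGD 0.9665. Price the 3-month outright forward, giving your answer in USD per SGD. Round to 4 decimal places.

T = 3/12 years.
Growth of 1 SGD over T: 1 + 0.0221×3/12 = 1.005525.
USD growth factor: 1 + 0.0552×3/12 = 1.013800.
Forward (SGD per USD) = 0.9665 × 1.005525 / 1.013800 = 0.9586111.
Invert for USD per SGD: 1 / 0.9586111 = 1.0432.

1.0432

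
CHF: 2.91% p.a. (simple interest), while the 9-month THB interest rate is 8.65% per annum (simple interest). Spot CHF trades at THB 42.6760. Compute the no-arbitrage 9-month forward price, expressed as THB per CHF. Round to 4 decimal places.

44.4740

T = 9/12 years.
Growth of 1 THB over T: 1 + 0.0865×9/12 = 1.064875.
Growth of 1 CHF over T: 1 + 0.0291×9/12 = 1.021825.
Forward (THB per CHF) = 42.676 × 1.064875 / 1.021825 = 44.473961.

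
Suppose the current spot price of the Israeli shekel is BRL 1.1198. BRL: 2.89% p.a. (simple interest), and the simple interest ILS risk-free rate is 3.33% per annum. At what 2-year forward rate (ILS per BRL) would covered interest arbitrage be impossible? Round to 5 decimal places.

T = 2 years.
BRL growth factor: 1 + 0.0289×2 = 1.057800.
ILS growth factor: 1 + 0.0333×2 = 1.066600.
CIP: F = S · (grow BRL)/(grow ILS) = 1.1198 × 1.057800/1.066600 = 1.110561 BRL per ILS.
Quoted the other way: 1/1.110561 = 0.90045 ILS per BRL.

0.90045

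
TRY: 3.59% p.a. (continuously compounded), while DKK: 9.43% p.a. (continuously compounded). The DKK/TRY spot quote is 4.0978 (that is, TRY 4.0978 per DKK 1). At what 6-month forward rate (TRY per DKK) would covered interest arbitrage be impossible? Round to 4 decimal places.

T = 6/12 years.
Growth of 1 TRY over T: e^(0.0359×6/12) = 1.0181121.
Growth of 1 DKK over T: e^(0.0943×6/12) = 1.0482792.
So F = 4.0978 × 1.0181121 / 1.0482792 = 3.979875 (TRY/DKK).

3.9799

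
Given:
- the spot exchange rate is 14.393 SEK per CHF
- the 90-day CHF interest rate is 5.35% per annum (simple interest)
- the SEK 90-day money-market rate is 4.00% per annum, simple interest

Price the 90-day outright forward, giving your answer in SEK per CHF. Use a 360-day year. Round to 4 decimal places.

14.3451

T = 90/360 years.
Growth of 1 SEK over T: 1 + 0.0400×90/360 = 1.010000.
Growth of 1 CHF over T: 1 + 0.0535×90/360 = 1.013375.
Forward (SEK per CHF) = 14.393 × 1.010000 / 1.013375 = 14.345065.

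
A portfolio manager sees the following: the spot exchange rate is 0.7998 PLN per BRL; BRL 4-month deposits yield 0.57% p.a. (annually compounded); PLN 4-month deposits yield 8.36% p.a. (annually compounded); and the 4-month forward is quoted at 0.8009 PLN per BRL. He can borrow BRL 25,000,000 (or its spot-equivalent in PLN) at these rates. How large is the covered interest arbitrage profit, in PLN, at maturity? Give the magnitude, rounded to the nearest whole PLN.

PLN 476,879

T = 4/12 years.
Keep in BRL, deliver into the forward: 25,000,000·1.0018964014·0.8009 = PLN 20,060,470.70.
Swap to PLN now, deposit: 25,000,000·0.7998·1.0271242877 = PLN 20,537,350.13.
The quoted forward undervalues BRL, so borrow BRL, convert to PLN at spot, deposit the PLN at 8.36%, and buy BRL forward at 0.8009 to cover the loan.
Profit = 20,537,350.13 − 20,060,470.70 = PLN 476,879.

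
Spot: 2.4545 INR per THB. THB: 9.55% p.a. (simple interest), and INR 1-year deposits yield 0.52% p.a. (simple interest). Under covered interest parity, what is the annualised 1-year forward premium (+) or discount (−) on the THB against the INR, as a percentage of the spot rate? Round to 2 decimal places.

T = 1 year.
CIP forward (INR per THB) = 2.4545 × 1.005200/1.095500 = 2.2521802.
Annualised premium = (F − S)/S × (1/T) = (2.2521802 − 2.4545)/2.4545 ÷ 1 = -8.24%.

-8.24%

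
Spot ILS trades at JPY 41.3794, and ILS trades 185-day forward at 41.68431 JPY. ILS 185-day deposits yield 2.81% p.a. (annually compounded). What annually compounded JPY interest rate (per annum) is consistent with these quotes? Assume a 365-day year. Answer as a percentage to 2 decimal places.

T = 185/365 years.
F/S = 41.68431/41.3794 = 1.0073686 = (growth of JPY) / (growth of ILS).
The ILS side grows by (1 + 0.0281)^(185/365) = 1.0141451.
So the JPY growth factor = 1.0216179.
Annualise: 1.0216179^(365/185) − 1 = 0.043100 = 4.31%.

4.31%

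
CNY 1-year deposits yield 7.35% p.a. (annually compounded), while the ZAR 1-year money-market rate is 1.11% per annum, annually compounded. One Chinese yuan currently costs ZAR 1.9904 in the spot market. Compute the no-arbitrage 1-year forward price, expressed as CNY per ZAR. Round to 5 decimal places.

T = 1 year.
ZAR growth factor: (1 + 0.0111)^1 = 1.011100.
CNY accumulates by (1 + 0.0735)^1 = 1.073500.
CIP: F = S · (grow ZAR)/(grow CNY) = 1.9904 × 1.011100/1.073500 = 1.874703 ZAR per CNY.
Quoted the other way: 1/1.874703 = 0.53342 CNY per ZAR.

0.53342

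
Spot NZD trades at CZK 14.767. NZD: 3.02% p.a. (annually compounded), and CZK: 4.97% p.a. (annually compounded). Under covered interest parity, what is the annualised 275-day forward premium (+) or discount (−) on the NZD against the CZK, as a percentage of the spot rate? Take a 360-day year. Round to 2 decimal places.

+1.89%

T = 275/360 years.
F = S · g_CZK/g_NZD = 14.767 × 1.037747/1.0229882 = 14.980046.
Annualised premium = (F − S)/S × (1/T) = (14.980046 − 14.767)/14.767 ÷ (275/360) = 1.89%.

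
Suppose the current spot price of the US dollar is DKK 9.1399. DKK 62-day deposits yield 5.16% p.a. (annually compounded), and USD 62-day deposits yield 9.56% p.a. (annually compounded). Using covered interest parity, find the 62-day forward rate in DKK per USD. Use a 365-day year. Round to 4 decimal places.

T = 62/365 years.
DKK growth factor: (1 + 0.0516)^(62/365) = 1.0085829.
USD growth factor: (1 + 0.0956)^(62/365) = 1.0156297.
So F = 9.1399 × 1.0085829 / 1.0156297 = 9.076484 (DKK/USD).

9.0765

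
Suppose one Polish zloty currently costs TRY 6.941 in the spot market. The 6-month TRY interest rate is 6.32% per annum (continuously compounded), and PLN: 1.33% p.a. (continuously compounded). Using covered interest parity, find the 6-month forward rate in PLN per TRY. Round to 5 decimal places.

T = 6/12 years.
TRY accumulates by e^(0.0632×6/12) = 1.0321046.
PLN accumulates by e^(0.0133×6/12) = 1.0066722.
CIP: F = S · (grow TRY)/(grow PLN) = 6.941 × 1.0321046/1.0066722 = 7.116356 TRY per PLN.
Invert for PLN per TRY: 1 / 7.116356 = 0.14052.

0.14052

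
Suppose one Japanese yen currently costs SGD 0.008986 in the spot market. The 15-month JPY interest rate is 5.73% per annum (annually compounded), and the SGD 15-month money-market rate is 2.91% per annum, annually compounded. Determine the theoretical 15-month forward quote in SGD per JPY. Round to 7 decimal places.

0.0086874

T = 15/12 years.
SGD accumulates by (1 + 0.0291)^(15/12) = 1.0365064.
JPY accumulates by (1 + 0.0573)^(15/12) = 1.0721308.
CIP: F = S · (grow SGD)/(grow JPY) = 0.008986 × 1.0365064/1.0721308 = 0.008687416 SGD per JPY.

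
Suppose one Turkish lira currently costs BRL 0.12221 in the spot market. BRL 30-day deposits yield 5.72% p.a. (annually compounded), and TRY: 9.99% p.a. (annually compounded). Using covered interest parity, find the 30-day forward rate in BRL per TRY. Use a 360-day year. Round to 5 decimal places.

T = 30/360 years.
Growth of 1 BRL over T: (1 + 0.0572)^(30/360) = 1.0046461.
TRY accumulates by (1 + 0.0999)^(30/360) = 1.0079665.
Forward (BRL per TRY) = 0.12221 × 1.0046461 / 1.0079665 = 0.1218074.

0.12181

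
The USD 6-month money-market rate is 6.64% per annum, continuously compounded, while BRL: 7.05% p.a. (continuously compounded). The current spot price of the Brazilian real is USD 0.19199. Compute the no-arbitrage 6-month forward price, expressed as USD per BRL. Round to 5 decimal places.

0.19160

T = 6/12 years.
USD growth factor: e^(0.0664×6/12) = 1.0337573.
Growth of 1 BRL over T: e^(0.0705×6/12) = 1.0358786.
CIP: F = S · (grow USD)/(grow BRL) = 0.19199 × 1.0337573/1.0358786 = 0.1915968 USD per BRL.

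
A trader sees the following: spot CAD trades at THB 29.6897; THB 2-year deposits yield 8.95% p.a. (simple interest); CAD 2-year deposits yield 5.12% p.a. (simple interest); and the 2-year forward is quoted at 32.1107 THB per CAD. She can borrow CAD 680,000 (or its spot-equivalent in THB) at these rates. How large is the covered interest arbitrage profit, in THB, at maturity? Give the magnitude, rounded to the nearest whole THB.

T = 2 years.
Keep in CAD, deliver into the forward: 680,000·1.102400·32.1107 = THB 24,071,208.26.
Swap to THB now, deposit: 680,000·29.6897·1.179000 = THB 23,802,826.28.
The quoted forward overvalues CAD, so borrow THB, buy CAD at spot, deposit the CAD at 5.12%, and sell the proceeds forward at 32.1107.
Profit = 24,071,208.26 − 23,802,826.28 = THB 268,382.

THB 268,382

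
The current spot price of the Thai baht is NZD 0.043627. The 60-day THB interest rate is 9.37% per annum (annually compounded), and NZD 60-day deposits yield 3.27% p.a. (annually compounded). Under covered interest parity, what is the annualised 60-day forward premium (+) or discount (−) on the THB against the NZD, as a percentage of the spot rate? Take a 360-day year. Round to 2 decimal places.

-5.71%

T = 60/360 years.
F = S · g_NZD/g_THB = 0.043627 × 1.0053772/1.0150397 = 0.043211700.
Annualised premium = (F − S)/S × (1/T) = (0.043211700 − 0.043627)/0.043627 ÷ (60/360) = -5.71%.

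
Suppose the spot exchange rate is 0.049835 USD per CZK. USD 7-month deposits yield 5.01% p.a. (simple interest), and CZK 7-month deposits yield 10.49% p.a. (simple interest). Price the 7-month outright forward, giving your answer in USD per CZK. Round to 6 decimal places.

0.048334

T = 7/12 years.
USD accumulates by 1 + 0.0501×7/12 = 1.029225.
CZK accumulates by 1 + 0.1049×7/12 = 1.0611917.
Forward (USD per CZK) = 0.049835 × 1.029225 / 1.0611917 = 0.04833380.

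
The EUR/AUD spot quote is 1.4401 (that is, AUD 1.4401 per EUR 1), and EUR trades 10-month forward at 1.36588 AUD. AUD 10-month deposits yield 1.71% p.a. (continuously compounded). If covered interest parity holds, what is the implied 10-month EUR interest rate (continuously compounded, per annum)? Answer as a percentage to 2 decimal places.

T = 10/12 years.
F/S = 1.36588/1.4401 = 0.9484619 = (growth of AUD) / (growth of EUR).
AUD growth factor: e^(0.0171×10/12) = 1.014352.
Hence g_EUR = 1.0694705.
r = ln(1.0694705)/(10/12) = 0.080596 → 8.06%.

8.06%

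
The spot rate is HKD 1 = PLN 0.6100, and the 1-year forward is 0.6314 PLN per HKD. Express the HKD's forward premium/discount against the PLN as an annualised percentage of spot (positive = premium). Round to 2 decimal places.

T = 1 year.
(F − S)/S = (0.6314 − 0.61)/0.61 = 0.0350820.
Per annum: 0.0350820 / 1 = 0.035082 = 3.51%.

+3.51%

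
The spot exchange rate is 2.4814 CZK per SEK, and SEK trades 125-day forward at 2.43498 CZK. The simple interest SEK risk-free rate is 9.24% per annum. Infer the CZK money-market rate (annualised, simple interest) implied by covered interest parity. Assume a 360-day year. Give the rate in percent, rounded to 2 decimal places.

3.68%

T = 125/360 years.
By CIP, F/S equals the CZK-to-SEK growth ratio: 2.43498/2.4814 = 0.9812928.
SEK growth factor: 1 + 0.0924×125/360 = 1.0320833.
Hence g_CZK = 1.0127759.
r = (1.0127759 − 1)/(125/360) = 0.036795 → 3.68%.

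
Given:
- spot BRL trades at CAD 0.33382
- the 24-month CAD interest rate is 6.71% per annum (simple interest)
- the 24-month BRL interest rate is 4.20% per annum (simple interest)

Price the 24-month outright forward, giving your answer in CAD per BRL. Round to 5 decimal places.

T = 2 years.
CAD growth factor: 1 + 0.0671×2 = 1.134200.
BRL accumulates by 1 + 0.0420×2 = 1.084000.
Forward (CAD per BRL) = 0.33382 × 1.134200 / 1.084000 = 0.3492792.

0.34928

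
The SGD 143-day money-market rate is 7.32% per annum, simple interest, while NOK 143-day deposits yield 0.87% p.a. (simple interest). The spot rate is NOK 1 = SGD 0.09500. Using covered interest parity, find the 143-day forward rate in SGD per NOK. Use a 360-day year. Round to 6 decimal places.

0.097426

T = 143/360 years.
SGD growth factor: 1 + 0.0732×143/360 = 1.0290767.
NOK accumulates by 1 + 0.0087×143/360 = 1.0034558.
Forward (SGD per NOK) = 0.095 × 1.0290767 / 1.0034558 = 0.09742560.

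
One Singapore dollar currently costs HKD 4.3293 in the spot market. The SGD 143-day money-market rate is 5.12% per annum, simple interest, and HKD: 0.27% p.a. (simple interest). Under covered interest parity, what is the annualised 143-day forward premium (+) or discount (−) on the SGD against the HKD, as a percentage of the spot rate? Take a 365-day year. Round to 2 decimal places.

-4.75%

T = 143/365 years.
F = S · g_HKD/g_SGD = 4.3293 × 1.0010578/1.0200592 = 4.2486549.
Annualised premium = (F − S)/S × (1/T) = (4.2486549 − 4.3293)/4.3293 ÷ (143/365) = -4.75%.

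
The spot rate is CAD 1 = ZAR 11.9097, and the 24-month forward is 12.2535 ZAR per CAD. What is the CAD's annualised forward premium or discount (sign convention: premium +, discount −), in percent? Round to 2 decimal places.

+1.44%

T = 2 years.
CAD trades forward at +2.88672% vs spot over the period.
×(1/T) gives 1.44% p.a.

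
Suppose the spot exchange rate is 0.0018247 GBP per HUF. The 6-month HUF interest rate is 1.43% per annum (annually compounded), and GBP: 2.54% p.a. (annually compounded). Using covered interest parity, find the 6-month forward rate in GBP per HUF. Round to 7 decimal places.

0.0018347

T = 6/12 years.
GBP growth factor: (1 + 0.0254)^(6/12) = 1.0126204.
HUF accumulates by (1 + 0.0143)^(6/12) = 1.0071246.
Forward (GBP per HUF) = 0.0018247 × 1.0126204 / 1.0071246 = 0.001834657.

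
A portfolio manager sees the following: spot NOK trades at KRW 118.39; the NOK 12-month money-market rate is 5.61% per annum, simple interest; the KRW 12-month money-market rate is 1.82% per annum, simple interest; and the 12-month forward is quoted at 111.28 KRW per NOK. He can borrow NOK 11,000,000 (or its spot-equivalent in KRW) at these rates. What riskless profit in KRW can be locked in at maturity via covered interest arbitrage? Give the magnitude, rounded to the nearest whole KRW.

T = 1 year.
Route A — deposit NOK, sell forward: 11,000,000 × 1.056100 × 111.28 = KRW 1,292,750,888.00.
Route B — convert at spot, deposit KRW: 11,000,000 × 118.39 × 1.018200 = KRW 1,325,991,678.00.
The quoted forward undervalues NOK, so borrow NOK, convert to KRW at spot, deposit the KRW at 1.82%, and buy NOK forward at 111.28 to cover the loan.
Arbitrage profit = |1,292,750,888.00 − 1,325,991,678.00| = KRW 33,240,790.

KRW 33,240,790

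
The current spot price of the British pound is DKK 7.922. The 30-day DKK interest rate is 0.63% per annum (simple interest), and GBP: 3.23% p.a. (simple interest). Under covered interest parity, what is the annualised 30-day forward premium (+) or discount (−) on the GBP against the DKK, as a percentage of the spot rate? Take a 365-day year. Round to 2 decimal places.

T = 30/365 years.
No-arbitrage forward: 7.922 × 1.0005178 / 1.0026548 = 7.905116 DKK/GBP.
(F − S)/S ÷ T = (7.905116 − 7.922)/7.922/(30/365) = -0.025931 → -2.59%.

-2.59%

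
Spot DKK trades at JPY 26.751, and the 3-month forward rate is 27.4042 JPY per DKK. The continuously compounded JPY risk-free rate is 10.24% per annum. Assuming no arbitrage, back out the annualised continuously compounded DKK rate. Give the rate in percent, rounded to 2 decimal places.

0.59%

T = 3/12 years.
By CIP, F/S equals the JPY-to-DKK growth ratio: 27.4042/26.751 = 1.0244178.
The JPY side grows by e^(0.1024×3/12) = 1.0259305.
That pins the DKK growth at 1.0014766.
Take logs: ln 1.0014766 / (3/12) = 0.005902, so 0.59%.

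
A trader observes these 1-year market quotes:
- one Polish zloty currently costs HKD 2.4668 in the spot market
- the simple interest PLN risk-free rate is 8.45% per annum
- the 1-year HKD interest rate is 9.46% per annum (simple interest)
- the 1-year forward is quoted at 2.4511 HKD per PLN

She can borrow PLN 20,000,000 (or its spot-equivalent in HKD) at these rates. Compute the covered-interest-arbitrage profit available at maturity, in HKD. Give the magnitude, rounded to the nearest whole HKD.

HKD 838,827

T = 1 year.
Keep in PLN, deliver into the forward: 20,000,000·1.084500·2.4511 = HKD 53,164,359.00.
Swap to HKD now, deposit: 20,000,000·2.4668·1.094600 = HKD 54,003,185.60.
The quoted forward undervalues PLN, so borrow PLN, convert to HKD at spot, deposit the HKD at 9.46%, and buy PLN forward at 2.4511 to cover the loan.
Profit = 54,003,185.60 − 53,164,359.00 = HKD 838,827.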